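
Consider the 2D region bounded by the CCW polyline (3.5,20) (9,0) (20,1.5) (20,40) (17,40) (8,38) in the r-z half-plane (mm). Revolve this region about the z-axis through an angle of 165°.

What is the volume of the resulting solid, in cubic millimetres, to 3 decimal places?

Volume = 20082.718 mm³

Profile (r,z), 6 vertices: (3.5,20) (9,0) (20,1.5) (20,40) (17,40) (8,38)
edge 0: (3.5,20)→(9,0)  cross = 3.5·0 − 9·20 = -180.0000; (r_i+r_j)·cross = 12.5·-180.0000 = -2250.0000
edge 1: (9,0)→(20,1.5)  cross = 9·1.5 − 20·0 = 13.5000; (r_i+r_j)·cross = 29·13.5000 = 391.5000
edge 2: (20,1.5)→(20,40)  cross = 20·40 − 20·1.5 = 770.0000; (r_i+r_j)·cross = 40·770.0000 = 30800.0000
edge 3: (20,40)→(17,40)  cross = 20·40 − 17·40 = 120.0000; (r_i+r_j)·cross = 37·120.0000 = 4440.0000
edge 4: (17,40)→(8,38)  cross = 17·38 − 8·40 = 326.0000; (r_i+r_j)·cross = 25·326.0000 = 8150.0000
edge 5: (8,38)→(3.5,20)  cross = 8·20 − 3.5·38 = 27.0000; (r_i+r_j)·cross = 11.5·27.0000 = 310.5000
Σcross = 1076.5000 → A = |Σcross|/2 = 538.2500 mm²
Σ(r_i+r_j)·cross = 41842.0000 → first moment M = |Σ|/6 = 6973.6667
R_c = M/A = 6973.6667/538.2500 = 12.9562 mm
θ = 165° = 2.879793 rad
V = θ·R_c·A = 2.879793·12.9562·538.2500 = 20082.718 mm³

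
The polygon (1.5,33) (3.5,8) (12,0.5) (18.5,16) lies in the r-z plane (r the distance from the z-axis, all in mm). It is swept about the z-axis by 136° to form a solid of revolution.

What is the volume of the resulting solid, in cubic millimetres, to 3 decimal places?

Profile (r,z), 4 vertices: (1.5,33) (3.5,8) (12,0.5) (18.5,16)
edge 0: (1.5,33)→(3.5,8)  cross = 1.5·8 − 3.5·33 = -103.5000; (r_i+r_j)·cross = 5·-103.5000 = -517.5000
edge 1: (3.5,8)→(12,0.5)  cross = 3.5·0.5 − 12·8 = -94.2500; (r_i+r_j)·cross = 15.5·-94.2500 = -1460.8750
edge 2: (12,0.5)→(18.5,16)  cross = 12·16 − 18.5·0.5 = 182.7500; (r_i+r_j)·cross = 30.5·182.7500 = 5573.8750
edge 3: (18.5,16)→(1.5,33)  cross = 18.5·33 − 1.5·16 = 586.5000; (r_i+r_j)·cross = 20·586.5000 = 11730.0000
Σcross = 571.5000 → A = |Σcross|/2 = 285.7500 mm²
Σ(r_i+r_j)·cross = 15325.5000 → first moment M = |Σ|/6 = 2554.2500
R_c = M/A = 2554.2500/285.7500 = 8.9388 mm
θ = 136° = 2.373648 rad
V = θ·R_c·A = 2.373648·8.9388·285.7500 = 6062.890 mm³

Volume = 6062.890 mm³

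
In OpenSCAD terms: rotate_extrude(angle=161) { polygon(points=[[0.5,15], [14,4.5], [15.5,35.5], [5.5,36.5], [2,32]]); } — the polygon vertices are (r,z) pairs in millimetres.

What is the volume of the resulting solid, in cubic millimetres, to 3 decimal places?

Profile (r,z), 5 vertices: (0.5,15) (14,4.5) (15.5,35.5) (5.5,36.5) (2,32)
edge 0: (0.5,15)→(14,4.5)  cross = 0.5·4.5 − 14·15 = -207.7500; (r_i+r_j)·cross = 14.5·-207.7500 = -3012.3750
edge 1: (14,4.5)→(15.5,35.5)  cross = 14·35.5 − 15.5·4.5 = 427.2500; (r_i+r_j)·cross = 29.5·427.2500 = 12603.8750
edge 2: (15.5,35.5)→(5.5,36.5)  cross = 15.5·36.5 − 5.5·35.5 = 370.5000; (r_i+r_j)·cross = 21·370.5000 = 7780.5000
edge 3: (5.5,36.5)→(2,32)  cross = 5.5·32 − 2·36.5 = 103.0000; (r_i+r_j)·cross = 7.5·103.0000 = 772.5000
edge 4: (2,32)→(0.5,15)  cross = 2·15 − 0.5·32 = 14.0000; (r_i+r_j)·cross = 2.5·14.0000 = 35.0000
Σcross = 707.0000 → A = |Σcross|/2 = 353.5000 mm²
Σ(r_i+r_j)·cross = 18179.5000 → first moment M = |Σ|/6 = 3029.9167
R_c = M/A = 3029.9167/353.5000 = 8.5712 mm
θ = 161° = 2.809980 rad
V = θ·R_c·A = 2.809980·8.5712·353.5000 = 8514.006 mm³

Volume = 8514.006 mm³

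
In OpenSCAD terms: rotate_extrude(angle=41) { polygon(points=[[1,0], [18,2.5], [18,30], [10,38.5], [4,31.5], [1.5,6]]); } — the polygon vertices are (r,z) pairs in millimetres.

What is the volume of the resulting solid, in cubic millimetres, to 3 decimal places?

Volume = 3695.117 mm³

Profile (r,z), 6 vertices: (1,0) (18,2.5) (18,30) (10,38.5) (4,31.5) (1.5,6)
edge 0: (1,0)→(18,2.5)  cross = 1·2.5 − 18·0 = 2.5000; (r_i+r_j)·cross = 19·2.5000 = 47.5000
edge 1: (18,2.5)→(18,30)  cross = 18·30 − 18·2.5 = 495.0000; (r_i+r_j)·cross = 36·495.0000 = 17820.0000
edge 2: (18,30)→(10,38.5)  cross = 18·38.5 − 10·30 = 393.0000; (r_i+r_j)·cross = 28·393.0000 = 11004.0000
edge 3: (10,38.5)→(4,31.5)  cross = 10·31.5 − 4·38.5 = 161.0000; (r_i+r_j)·cross = 14·161.0000 = 2254.0000
edge 4: (4,31.5)→(1.5,6)  cross = 4·6 − 1.5·31.5 = -23.2500; (r_i+r_j)·cross = 5.5·-23.2500 = -127.8750
edge 5: (1.5,6)→(1,0)  cross = 1.5·0 − 1·6 = -6.0000; (r_i+r_j)·cross = 2.5·-6.0000 = -15.0000
Σcross = 1022.2500 → A = |Σcross|/2 = 511.1250 mm²
Σ(r_i+r_j)·cross = 30982.6250 → first moment M = |Σ|/6 = 5163.7708
R_c = M/A = 5163.7708/511.1250 = 10.1028 mm
θ = 41° = 0.715585 rad
V = θ·R_c·A = 0.715585·10.1028·511.1250 = 3695.117 mm³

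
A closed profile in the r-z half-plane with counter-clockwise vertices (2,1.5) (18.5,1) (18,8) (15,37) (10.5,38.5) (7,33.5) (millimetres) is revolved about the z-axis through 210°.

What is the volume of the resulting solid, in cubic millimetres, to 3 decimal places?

Volume = 17095.369 mm³

Profile (r,z), 6 vertices: (2,1.5) (18.5,1) (18,8) (15,37) (10.5,38.5) (7,33.5)
edge 0: (2,1.5)→(18.5,1)  cross = 2·1 − 18.5·1.5 = -25.7500; (r_i+r_j)·cross = 20.5·-25.7500 = -527.8750
edge 1: (18.5,1)→(18,8)  cross = 18.5·8 − 18·1 = 130.0000; (r_i+r_j)·cross = 36.5·130.0000 = 4745.0000
edge 2: (18,8)→(15,37)  cross = 18·37 − 15·8 = 546.0000; (r_i+r_j)·cross = 33·546.0000 = 18018.0000
edge 3: (15,37)→(10.5,38.5)  cross = 15·38.5 − 10.5·37 = 189.0000; (r_i+r_j)·cross = 25.5·189.0000 = 4819.5000
edge 4: (10.5,38.5)→(7,33.5)  cross = 10.5·33.5 − 7·38.5 = 82.2500; (r_i+r_j)·cross = 17.5·82.2500 = 1439.3750
edge 5: (7,33.5)→(2,1.5)  cross = 7·1.5 − 2·33.5 = -56.5000; (r_i+r_j)·cross = 9·-56.5000 = -508.5000
Σcross = 865.0000 → A = |Σcross|/2 = 432.5000 mm²
Σ(r_i+r_j)·cross = 27985.5000 → first moment M = |Σ|/6 = 4664.2500
R_c = M/A = 4664.2500/432.5000 = 10.7844 mm
θ = 210° = 3.665191 rad
V = θ·R_c·A = 3.665191·10.7844·432.5000 = 17095.369 mm³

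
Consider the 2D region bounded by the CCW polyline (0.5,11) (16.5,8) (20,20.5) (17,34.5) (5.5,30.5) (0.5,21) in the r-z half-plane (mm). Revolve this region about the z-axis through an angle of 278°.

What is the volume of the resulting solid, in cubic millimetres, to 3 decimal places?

Volume = 19503.080 mm³

Profile (r,z), 6 vertices: (0.5,11) (16.5,8) (20,20.5) (17,34.5) (5.5,30.5) (0.5,21)
edge 0: (0.5,11)→(16.5,8)  cross = 0.5·8 − 16.5·11 = -177.5000; (r_i+r_j)·cross = 17·-177.5000 = -3017.5000
edge 1: (16.5,8)→(20,20.5)  cross = 16.5·20.5 − 20·8 = 178.2500; (r_i+r_j)·cross = 36.5·178.2500 = 6506.1250
edge 2: (20,20.5)→(17,34.5)  cross = 20·34.5 − 17·20.5 = 341.5000; (r_i+r_j)·cross = 37·341.5000 = 12635.5000
edge 3: (17,34.5)→(5.5,30.5)  cross = 17·30.5 − 5.5·34.5 = 328.7500; (r_i+r_j)·cross = 22.5·328.7500 = 7396.8750
edge 4: (5.5,30.5)→(0.5,21)  cross = 5.5·21 − 0.5·30.5 = 100.2500; (r_i+r_j)·cross = 6·100.2500 = 601.5000
edge 5: (0.5,21)→(0.5,11)  cross = 0.5·11 − 0.5·21 = -5.0000; (r_i+r_j)·cross = 1·-5.0000 = -5.0000
Σcross = 766.2500 → A = |Σcross|/2 = 383.1250 mm²
Σ(r_i+r_j)·cross = 24117.5000 → first moment M = |Σ|/6 = 4019.5833
R_c = M/A = 4019.5833/383.1250 = 10.4916 mm
θ = 278° = 4.852015 rad
V = θ·R_c·A = 4.852015·10.4916·383.1250 = 19503.080 mm³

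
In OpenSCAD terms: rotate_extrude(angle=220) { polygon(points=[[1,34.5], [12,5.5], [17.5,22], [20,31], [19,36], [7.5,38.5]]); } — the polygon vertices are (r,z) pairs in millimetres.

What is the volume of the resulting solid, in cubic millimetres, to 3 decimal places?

Volume = 14522.317 mm³

Profile (r,z), 6 vertices: (1,34.5) (12,5.5) (17.5,22) (20,31) (19,36) (7.5,38.5)
edge 0: (1,34.5)→(12,5.5)  cross = 1·5.5 − 12·34.5 = -408.5000; (r_i+r_j)·cross = 13·-408.5000 = -5310.5000
edge 1: (12,5.5)→(17.5,22)  cross = 12·22 − 17.5·5.5 = 167.7500; (r_i+r_j)·cross = 29.5·167.7500 = 4948.6250
edge 2: (17.5,22)→(20,31)  cross = 17.5·31 − 20·22 = 102.5000; (r_i+r_j)·cross = 37.5·102.5000 = 3843.7500
edge 3: (20,31)→(19,36)  cross = 20·36 − 19·31 = 131.0000; (r_i+r_j)·cross = 39·131.0000 = 5109.0000
edge 4: (19,36)→(7.5,38.5)  cross = 19·38.5 − 7.5·36 = 461.5000; (r_i+r_j)·cross = 26.5·461.5000 = 12229.7500
edge 5: (7.5,38.5)→(1,34.5)  cross = 7.5·34.5 − 1·38.5 = 220.2500; (r_i+r_j)·cross = 8.5·220.2500 = 1872.1250
Σcross = 674.5000 → A = |Σcross|/2 = 337.2500 mm²
Σ(r_i+r_j)·cross = 22692.7500 → first moment M = |Σ|/6 = 3782.1250
R_c = M/A = 3782.1250/337.2500 = 11.2146 mm
θ = 220° = 3.839724 rad
V = θ·R_c·A = 3.839724·11.2146·337.2500 = 14522.317 mm³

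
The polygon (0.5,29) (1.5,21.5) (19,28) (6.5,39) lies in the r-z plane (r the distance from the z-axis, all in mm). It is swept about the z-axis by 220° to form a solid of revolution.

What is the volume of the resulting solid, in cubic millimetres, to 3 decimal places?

Volume = 5029.239 mm³

Profile (r,z), 4 vertices: (0.5,29) (1.5,21.5) (19,28) (6.5,39)
edge 0: (0.5,29)→(1.5,21.5)  cross = 0.5·21.5 − 1.5·29 = -32.7500; (r_i+r_j)·cross = 2·-32.7500 = -65.5000
edge 1: (1.5,21.5)→(19,28)  cross = 1.5·28 − 19·21.5 = -366.5000; (r_i+r_j)·cross = 20.5·-366.5000 = -7513.2500
edge 2: (19,28)→(6.5,39)  cross = 19·39 − 6.5·28 = 559.0000; (r_i+r_j)·cross = 25.5·559.0000 = 14254.5000
edge 3: (6.5,39)→(0.5,29)  cross = 6.5·29 − 0.5·39 = 169.0000; (r_i+r_j)·cross = 7·169.0000 = 1183.0000
Σcross = 328.7500 → A = |Σcross|/2 = 164.3750 mm²
Σ(r_i+r_j)·cross = 7858.7500 → first moment M = |Σ|/6 = 1309.7917
R_c = M/A = 1309.7917/164.3750 = 7.9683 mm
θ = 220° = 3.839724 rad
V = θ·R_c·A = 3.839724·7.9683·164.3750 = 5029.239 mm³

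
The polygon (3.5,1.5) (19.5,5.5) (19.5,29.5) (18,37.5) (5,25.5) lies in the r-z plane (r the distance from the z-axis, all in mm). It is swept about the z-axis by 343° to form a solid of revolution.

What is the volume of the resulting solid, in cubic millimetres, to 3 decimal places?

Profile (r,z), 5 vertices: (3.5,1.5) (19.5,5.5) (19.5,29.5) (18,37.5) (5,25.5)
edge 0: (3.5,1.5)→(19.5,5.5)  cross = 3.5·5.5 − 19.5·1.5 = -10.0000; (r_i+r_j)·cross = 23·-10.0000 = -230.0000
edge 1: (19.5,5.5)→(19.5,29.5)  cross = 19.5·29.5 − 19.5·5.5 = 468.0000; (r_i+r_j)·cross = 39·468.0000 = 18252.0000
edge 2: (19.5,29.5)→(18,37.5)  cross = 19.5·37.5 − 18·29.5 = 200.2500; (r_i+r_j)·cross = 37.5·200.2500 = 7509.3750
edge 3: (18,37.5)→(5,25.5)  cross = 18·25.5 − 5·37.5 = 271.5000; (r_i+r_j)·cross = 23·271.5000 = 6244.5000
edge 4: (5,25.5)→(3.5,1.5)  cross = 5·1.5 − 3.5·25.5 = -81.7500; (r_i+r_j)·cross = 8.5·-81.7500 = -694.8750
Σcross = 848.0000 → A = |Σcross|/2 = 424.0000 mm²
Σ(r_i+r_j)·cross = 31081.0000 → first moment M = |Σ|/6 = 5180.1667
R_c = M/A = 5180.1667/424.0000 = 12.2174 mm
θ = 343° = 5.986479 rad
V = θ·R_c·A = 5.986479·12.2174·424.0000 = 31010.961 mm³

Volume = 31010.961 mm³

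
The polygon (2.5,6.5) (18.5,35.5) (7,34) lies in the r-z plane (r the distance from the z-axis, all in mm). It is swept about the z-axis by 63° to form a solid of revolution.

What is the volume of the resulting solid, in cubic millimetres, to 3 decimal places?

Volume = 1588.127 mm³

Profile (r,z), 3 vertices: (2.5,6.5) (18.5,35.5) (7,34)
edge 0: (2.5,6.5)→(18.5,35.5)  cross = 2.5·35.5 − 18.5·6.5 = -31.5000; (r_i+r_j)·cross = 21·-31.5000 = -661.5000
edge 1: (18.5,35.5)→(7,34)  cross = 18.5·34 − 7·35.5 = 380.5000; (r_i+r_j)·cross = 25.5·380.5000 = 9702.7500
edge 2: (7,34)→(2.5,6.5)  cross = 7·6.5 − 2.5·34 = -39.5000; (r_i+r_j)·cross = 9.5·-39.5000 = -375.2500
Σcross = 309.5000 → A = |Σcross|/2 = 154.7500 mm²
Σ(r_i+r_j)·cross = 8666.0000 → first moment M = |Σ|/6 = 1444.3333
R_c = M/A = 1444.3333/154.7500 = 9.3333 mm
θ = 63° = 1.099557 rad
V = θ·R_c·A = 1.099557·9.3333·154.7500 = 1588.127 mm³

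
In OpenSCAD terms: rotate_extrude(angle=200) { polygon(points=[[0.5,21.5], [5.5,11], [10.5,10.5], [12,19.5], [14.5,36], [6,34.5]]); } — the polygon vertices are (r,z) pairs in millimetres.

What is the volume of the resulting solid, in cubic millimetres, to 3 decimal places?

Volume = 6213.372 mm³

Profile (r,z), 6 vertices: (0.5,21.5) (5.5,11) (10.5,10.5) (12,19.5) (14.5,36) (6,34.5)
edge 0: (0.5,21.5)→(5.5,11)  cross = 0.5·11 − 5.5·21.5 = -112.7500; (r_i+r_j)·cross = 6·-112.7500 = -676.5000
edge 1: (5.5,11)→(10.5,10.5)  cross = 5.5·10.5 − 10.5·11 = -57.7500; (r_i+r_j)·cross = 16·-57.7500 = -924.0000
edge 2: (10.5,10.5)→(12,19.5)  cross = 10.5·19.5 − 12·10.5 = 78.7500; (r_i+r_j)·cross = 22.5·78.7500 = 1771.8750
edge 3: (12,19.5)→(14.5,36)  cross = 12·36 − 14.5·19.5 = 149.2500; (r_i+r_j)·cross = 26.5·149.2500 = 3955.1250
edge 4: (14.5,36)→(6,34.5)  cross = 14.5·34.5 − 6·36 = 284.2500; (r_i+r_j)·cross = 20.5·284.2500 = 5827.1250
edge 5: (6,34.5)→(0.5,21.5)  cross = 6·21.5 − 0.5·34.5 = 111.7500; (r_i+r_j)·cross = 6.5·111.7500 = 726.3750
Σcross = 453.5000 → A = |Σcross|/2 = 226.7500 mm²
Σ(r_i+r_j)·cross = 10680.0000 → first moment M = |Σ|/6 = 1780.0000
R_c = M/A = 1780.0000/226.7500 = 7.8501 mm
θ = 200° = 3.490659 rad
V = θ·R_c·A = 3.490659·7.8501·226.7500 = 6213.372 mm³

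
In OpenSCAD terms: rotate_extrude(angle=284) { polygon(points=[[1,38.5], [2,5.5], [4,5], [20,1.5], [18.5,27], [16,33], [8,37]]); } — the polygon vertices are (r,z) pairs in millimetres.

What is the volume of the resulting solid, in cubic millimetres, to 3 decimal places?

Profile (r,z), 7 vertices: (1,38.5) (2,5.5) (4,5) (20,1.5) (18.5,27) (16,33) (8,37)
edge 0: (1,38.5)→(2,5.5)  cross = 1·5.5 − 2·38.5 = -71.5000; (r_i+r_j)·cross = 3·-71.5000 = -214.5000
edge 1: (2,5.5)→(4,5)  cross = 2·5 − 4·5.5 = -12.0000; (r_i+r_j)·cross = 6·-12.0000 = -72.0000
edge 2: (4,5)→(20,1.5)  cross = 4·1.5 − 20·5 = -94.0000; (r_i+r_j)·cross = 24·-94.0000 = -2256.0000
edge 3: (20,1.5)→(18.5,27)  cross = 20·27 − 18.5·1.5 = 512.2500; (r_i+r_j)·cross = 38.5·512.2500 = 19721.6250
edge 4: (18.5,27)→(16,33)  cross = 18.5·33 − 16·27 = 178.5000; (r_i+r_j)·cross = 34.5·178.5000 = 6158.2500
edge 5: (16,33)→(8,37)  cross = 16·37 − 8·33 = 328.0000; (r_i+r_j)·cross = 24·328.0000 = 7872.0000
edge 6: (8,37)→(1,38.5)  cross = 8·38.5 − 1·37 = 271.0000; (r_i+r_j)·cross = 9·271.0000 = 2439.0000
Σcross = 1112.2500 → A = |Σcross|/2 = 556.1250 mm²
Σ(r_i+r_j)·cross = 33648.3750 → first moment M = |Σ|/6 = 5608.0625
R_c = M/A = 5608.0625/556.1250 = 10.0842 mm
θ = 284° = 4.956735 rad
V = θ·R_c·A = 4.956735·10.0842·556.1250 = 27797.680 mm³

Volume = 27797.680 mm³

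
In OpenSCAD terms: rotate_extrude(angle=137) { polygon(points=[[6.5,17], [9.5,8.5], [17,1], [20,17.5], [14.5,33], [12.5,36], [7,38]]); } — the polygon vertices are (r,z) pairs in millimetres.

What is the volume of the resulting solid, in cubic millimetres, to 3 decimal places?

Profile (r,z), 7 vertices: (6.5,17) (9.5,8.5) (17,1) (20,17.5) (14.5,33) (12.5,36) (7,38)
edge 0: (6.5,17)→(9.5,8.5)  cross = 6.5·8.5 − 9.5·17 = -106.2500; (r_i+r_j)·cross = 16·-106.2500 = -1700.0000
edge 1: (9.5,8.5)→(17,1)  cross = 9.5·1 − 17·8.5 = -135.0000; (r_i+r_j)·cross = 26.5·-135.0000 = -3577.5000
edge 2: (17,1)→(20,17.5)  cross = 17·17.5 − 20·1 = 277.5000; (r_i+r_j)·cross = 37·277.5000 = 10267.5000
edge 3: (20,17.5)→(14.5,33)  cross = 20·33 − 14.5·17.5 = 406.2500; (r_i+r_j)·cross = 34.5·406.2500 = 14015.6250
edge 4: (14.5,33)→(12.5,36)  cross = 14.5·36 − 12.5·33 = 109.5000; (r_i+r_j)·cross = 27·109.5000 = 2956.5000
edge 5: (12.5,36)→(7,38)  cross = 12.5·38 − 7·36 = 223.0000; (r_i+r_j)·cross = 19.5·223.0000 = 4348.5000
edge 6: (7,38)→(6.5,17)  cross = 7·17 − 6.5·38 = -128.0000; (r_i+r_j)·cross = 13.5·-128.0000 = -1728.0000
Σcross = 647.0000 → A = |Σcross|/2 = 323.5000 mm²
Σ(r_i+r_j)·cross = 24582.6250 → first moment M = |Σ|/6 = 4097.1042
R_c = M/A = 4097.1042/323.5000 = 12.6649 mm
θ = 137° = 2.391101 rad
V = θ·R_c·A = 2.391101·12.6649·323.5000 = 9796.590 mm³

Volume = 9796.590 mm³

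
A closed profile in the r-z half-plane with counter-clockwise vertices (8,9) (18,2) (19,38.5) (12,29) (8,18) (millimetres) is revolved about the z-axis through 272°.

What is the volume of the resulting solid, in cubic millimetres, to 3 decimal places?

Volume = 17189.957 mm³

Profile (r,z), 5 vertices: (8,9) (18,2) (19,38.5) (12,29) (8,18)
edge 0: (8,9)→(18,2)  cross = 8·2 − 18·9 = -146.0000; (r_i+r_j)·cross = 26·-146.0000 = -3796.0000
edge 1: (18,2)→(19,38.5)  cross = 18·38.5 − 19·2 = 655.0000; (r_i+r_j)·cross = 37·655.0000 = 24235.0000
edge 2: (19,38.5)→(12,29)  cross = 19·29 − 12·38.5 = 89.0000; (r_i+r_j)·cross = 31·89.0000 = 2759.0000
edge 3: (12,29)→(8,18)  cross = 12·18 − 8·29 = -16.0000; (r_i+r_j)·cross = 20·-16.0000 = -320.0000
edge 4: (8,18)→(8,9)  cross = 8·9 − 8·18 = -72.0000; (r_i+r_j)·cross = 16·-72.0000 = -1152.0000
Σcross = 510.0000 → A = |Σcross|/2 = 255.0000 mm²
Σ(r_i+r_j)·cross = 21726.0000 → first moment M = |Σ|/6 = 3621.0000
R_c = M/A = 3621.0000/255.0000 = 14.2000 mm
θ = 272° = 4.747296 rad
V = θ·R_c·A = 4.747296·14.2000·255.0000 = 17189.957 mm³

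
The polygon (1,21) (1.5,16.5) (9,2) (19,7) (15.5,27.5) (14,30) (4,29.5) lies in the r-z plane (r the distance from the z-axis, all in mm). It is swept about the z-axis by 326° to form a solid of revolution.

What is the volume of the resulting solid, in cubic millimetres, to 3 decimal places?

Volume = 20221.692 mm³

Profile (r,z), 7 vertices: (1,21) (1.5,16.5) (9,2) (19,7) (15.5,27.5) (14,30) (4,29.5)
edge 0: (1,21)→(1.5,16.5)  cross = 1·16.5 − 1.5·21 = -15.0000; (r_i+r_j)·cross = 2.5·-15.0000 = -37.5000
edge 1: (1.5,16.5)→(9,2)  cross = 1.5·2 − 9·16.5 = -145.5000; (r_i+r_j)·cross = 10.5·-145.5000 = -1527.7500
edge 2: (9,2)→(19,7)  cross = 9·7 − 19·2 = 25.0000; (r_i+r_j)·cross = 28·25.0000 = 700.0000
edge 3: (19,7)→(15.5,27.5)  cross = 19·27.5 − 15.5·7 = 414.0000; (r_i+r_j)·cross = 34.5·414.0000 = 14283.0000
edge 4: (15.5,27.5)→(14,30)  cross = 15.5·30 − 14·27.5 = 80.0000; (r_i+r_j)·cross = 29.5·80.0000 = 2360.0000
edge 5: (14,30)→(4,29.5)  cross = 14·29.5 − 4·30 = 293.0000; (r_i+r_j)·cross = 18·293.0000 = 5274.0000
edge 6: (4,29.5)→(1,21)  cross = 4·21 − 1·29.5 = 54.5000; (r_i+r_j)·cross = 5·54.5000 = 272.5000
Σcross = 706.0000 → A = |Σcross|/2 = 353.0000 mm²
Σ(r_i+r_j)·cross = 21324.2500 → first moment M = |Σ|/6 = 3554.0417
R_c = M/A = 3554.0417/353.0000 = 10.0681 mm
θ = 326° = 5.689773 rad
V = θ·R_c·A = 5.689773·10.0681·353.0000 = 20221.692 mm³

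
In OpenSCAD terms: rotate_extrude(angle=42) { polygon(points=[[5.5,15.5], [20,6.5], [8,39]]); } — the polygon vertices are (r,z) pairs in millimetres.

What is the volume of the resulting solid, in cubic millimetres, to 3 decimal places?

Volume = 1486.709 mm³

Profile (r,z), 3 vertices: (5.5,15.5) (20,6.5) (8,39)
edge 0: (5.5,15.5)→(20,6.5)  cross = 5.5·6.5 − 20·15.5 = -274.2500; (r_i+r_j)·cross = 25.5·-274.2500 = -6993.3750
edge 1: (20,6.5)→(8,39)  cross = 20·39 − 8·6.5 = 728.0000; (r_i+r_j)·cross = 28·728.0000 = 20384.0000
edge 2: (8,39)→(5.5,15.5)  cross = 8·15.5 − 5.5·39 = -90.5000; (r_i+r_j)·cross = 13.5·-90.5000 = -1221.7500
Σcross = 363.2500 → A = |Σcross|/2 = 181.6250 mm²
Σ(r_i+r_j)·cross = 12168.8750 → first moment M = |Σ|/6 = 2028.1458
R_c = M/A = 2028.1458/181.6250 = 11.1667 mm
θ = 42° = 0.733038 rad
V = θ·R_c·A = 0.733038·11.1667·181.6250 = 1486.709 mm³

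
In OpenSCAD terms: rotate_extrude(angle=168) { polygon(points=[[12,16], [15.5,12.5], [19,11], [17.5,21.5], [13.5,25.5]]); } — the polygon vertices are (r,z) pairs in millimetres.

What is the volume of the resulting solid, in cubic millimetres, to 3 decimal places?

Volume = 2647.979 mm³

Profile (r,z), 5 vertices: (12,16) (15.5,12.5) (19,11) (17.5,21.5) (13.5,25.5)
edge 0: (12,16)→(15.5,12.5)  cross = 12·12.5 − 15.5·16 = -98.0000; (r_i+r_j)·cross = 27.5·-98.0000 = -2695.0000
edge 1: (15.5,12.5)→(19,11)  cross = 15.5·11 − 19·12.5 = -67.0000; (r_i+r_j)·cross = 34.5·-67.0000 = -2311.5000
edge 2: (19,11)→(17.5,21.5)  cross = 19·21.5 − 17.5·11 = 216.0000; (r_i+r_j)·cross = 36.5·216.0000 = 7884.0000
edge 3: (17.5,21.5)→(13.5,25.5)  cross = 17.5·25.5 − 13.5·21.5 = 156.0000; (r_i+r_j)·cross = 31·156.0000 = 4836.0000
edge 4: (13.5,25.5)→(12,16)  cross = 13.5·16 − 12·25.5 = -90.0000; (r_i+r_j)·cross = 25.5·-90.0000 = -2295.0000
Σcross = 117.0000 → A = |Σcross|/2 = 58.5000 mm²
Σ(r_i+r_j)·cross = 5418.5000 → first moment M = |Σ|/6 = 903.0833
R_c = M/A = 903.0833/58.5000 = 15.4373 mm
θ = 168° = 2.932153 rad
V = θ·R_c·A = 2.932153·15.4373·58.5000 = 2647.979 mm³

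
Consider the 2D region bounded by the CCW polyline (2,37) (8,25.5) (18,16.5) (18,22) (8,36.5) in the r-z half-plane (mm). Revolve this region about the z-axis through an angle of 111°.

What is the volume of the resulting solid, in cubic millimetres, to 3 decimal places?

Profile (r,z), 5 vertices: (2,37) (8,25.5) (18,16.5) (18,22) (8,36.5)
edge 0: (2,37)→(8,25.5)  cross = 2·25.5 − 8·37 = -245.0000; (r_i+r_j)·cross = 10·-245.0000 = -2450.0000
edge 1: (8,25.5)→(18,16.5)  cross = 8·16.5 − 18·25.5 = -327.0000; (r_i+r_j)·cross = 26·-327.0000 = -8502.0000
edge 2: (18,16.5)→(18,22)  cross = 18·22 − 18·16.5 = 99.0000; (r_i+r_j)·cross = 36·99.0000 = 3564.0000
edge 3: (18,22)→(8,36.5)  cross = 18·36.5 − 8·22 = 481.0000; (r_i+r_j)·cross = 26·481.0000 = 12506.0000
edge 4: (8,36.5)→(2,37)  cross = 8·37 − 2·36.5 = 223.0000; (r_i+r_j)·cross = 10·223.0000 = 2230.0000
Σcross = 231.0000 → A = |Σcross|/2 = 115.5000 mm²
Σ(r_i+r_j)·cross = 7348.0000 → first moment M = |Σ|/6 = 1224.6667
R_c = M/A = 1224.6667/115.5000 = 10.6032 mm
θ = 111° = 1.937315 rad
V = θ·R_c·A = 1.937315·10.6032·115.5000 = 2372.566 mm³

Volume = 2372.566 mm³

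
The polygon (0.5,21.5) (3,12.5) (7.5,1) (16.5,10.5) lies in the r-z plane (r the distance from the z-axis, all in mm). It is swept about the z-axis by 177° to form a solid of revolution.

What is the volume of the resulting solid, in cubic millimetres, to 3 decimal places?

Volume = 3232.753 mm³

Profile (r,z), 4 vertices: (0.5,21.5) (3,12.5) (7.5,1) (16.5,10.5)
edge 0: (0.5,21.5)→(3,12.5)  cross = 0.5·12.5 − 3·21.5 = -58.2500; (r_i+r_j)·cross = 3.5·-58.2500 = -203.8750
edge 1: (3,12.5)→(7.5,1)  cross = 3·1 − 7.5·12.5 = -90.7500; (r_i+r_j)·cross = 10.5·-90.7500 = -952.8750
edge 2: (7.5,1)→(16.5,10.5)  cross = 7.5·10.5 − 16.5·1 = 62.2500; (r_i+r_j)·cross = 24·62.2500 = 1494.0000
edge 3: (16.5,10.5)→(0.5,21.5)  cross = 16.5·21.5 − 0.5·10.5 = 349.5000; (r_i+r_j)·cross = 17·349.5000 = 5941.5000
Σcross = 262.7500 → A = |Σcross|/2 = 131.3750 mm²
Σ(r_i+r_j)·cross = 6278.7500 → first moment M = |Σ|/6 = 1046.4583
R_c = M/A = 1046.4583/131.3750 = 7.9654 mm
θ = 177° = 3.089233 rad
V = θ·R_c·A = 3.089233·7.9654·131.3750 = 3232.753 mm³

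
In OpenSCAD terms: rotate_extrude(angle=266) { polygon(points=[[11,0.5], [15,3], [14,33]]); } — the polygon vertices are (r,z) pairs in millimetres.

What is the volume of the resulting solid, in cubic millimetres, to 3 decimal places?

Volume = 3791.437 mm³

Profile (r,z), 3 vertices: (11,0.5) (15,3) (14,33)
edge 0: (11,0.5)→(15,3)  cross = 11·3 − 15·0.5 = 25.5000; (r_i+r_j)·cross = 26·25.5000 = 663.0000
edge 1: (15,3)→(14,33)  cross = 15·33 − 14·3 = 453.0000; (r_i+r_j)·cross = 29·453.0000 = 13137.0000
edge 2: (14,33)→(11,0.5)  cross = 14·0.5 − 11·33 = -356.0000; (r_i+r_j)·cross = 25·-356.0000 = -8900.0000
Σcross = 122.5000 → A = |Σcross|/2 = 61.2500 mm²
Σ(r_i+r_j)·cross = 4900.0000 → first moment M = |Σ|/6 = 816.6667
R_c = M/A = 816.6667/61.2500 = 13.3333 mm
θ = 266° = 4.642576 rad
V = θ·R_c·A = 4.642576·13.3333·61.2500 = 3791.437 mm³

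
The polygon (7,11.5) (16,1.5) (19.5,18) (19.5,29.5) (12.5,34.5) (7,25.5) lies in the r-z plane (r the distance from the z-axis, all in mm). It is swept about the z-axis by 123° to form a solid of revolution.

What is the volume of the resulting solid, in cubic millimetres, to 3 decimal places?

Profile (r,z), 6 vertices: (7,11.5) (16,1.5) (19.5,18) (19.5,29.5) (12.5,34.5) (7,25.5)
edge 0: (7,11.5)→(16,1.5)  cross = 7·1.5 − 16·11.5 = -173.5000; (r_i+r_j)·cross = 23·-173.5000 = -3990.5000
edge 1: (16,1.5)→(19.5,18)  cross = 16·18 − 19.5·1.5 = 258.7500; (r_i+r_j)·cross = 35.5·258.7500 = 9185.6250
edge 2: (19.5,18)→(19.5,29.5)  cross = 19.5·29.5 − 19.5·18 = 224.2500; (r_i+r_j)·cross = 39·224.2500 = 8745.7500
edge 3: (19.5,29.5)→(12.5,34.5)  cross = 19.5·34.5 − 12.5·29.5 = 304.0000; (r_i+r_j)·cross = 32·304.0000 = 9728.0000
edge 4: (12.5,34.5)→(7,25.5)  cross = 12.5·25.5 − 7·34.5 = 77.2500; (r_i+r_j)·cross = 19.5·77.2500 = 1506.3750
edge 5: (7,25.5)→(7,11.5)  cross = 7·11.5 − 7·25.5 = -98.0000; (r_i+r_j)·cross = 14·-98.0000 = -1372.0000
Σcross = 592.7500 → A = |Σcross|/2 = 296.3750 mm²
Σ(r_i+r_j)·cross = 23803.2500 → first moment M = |Σ|/6 = 3967.2083
R_c = M/A = 3967.2083/296.3750 = 13.3858 mm
θ = 123° = 2.146755 rad
V = θ·R_c·A = 2.146755·13.3858·296.3750 = 8516.624 mm³

Volume = 8516.624 mm³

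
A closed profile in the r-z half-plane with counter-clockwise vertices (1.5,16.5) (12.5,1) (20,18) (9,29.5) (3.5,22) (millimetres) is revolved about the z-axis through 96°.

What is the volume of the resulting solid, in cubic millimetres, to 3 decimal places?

Profile (r,z), 5 vertices: (1.5,16.5) (12.5,1) (20,18) (9,29.5) (3.5,22)
edge 0: (1.5,16.5)→(12.5,1)  cross = 1.5·1 − 12.5·16.5 = -204.7500; (r_i+r_j)·cross = 14·-204.7500 = -2866.5000
edge 1: (12.5,1)→(20,18)  cross = 12.5·18 − 20·1 = 205.0000; (r_i+r_j)·cross = 32.5·205.0000 = 6662.5000
edge 2: (20,18)→(9,29.5)  cross = 20·29.5 − 9·18 = 428.0000; (r_i+r_j)·cross = 29·428.0000 = 12412.0000
edge 3: (9,29.5)→(3.5,22)  cross = 9·22 − 3.5·29.5 = 94.7500; (r_i+r_j)·cross = 12.5·94.7500 = 1184.3750
edge 4: (3.5,22)→(1.5,16.5)  cross = 3.5·16.5 − 1.5·22 = 24.7500; (r_i+r_j)·cross = 5·24.7500 = 123.7500
Σcross = 547.7500 → A = |Σcross|/2 = 273.8750 mm²
Σ(r_i+r_j)·cross = 17516.1250 → first moment M = |Σ|/6 = 2919.3542
R_c = M/A = 2919.3542/273.8750 = 10.6594 mm
θ = 96° = 1.675516 rad
V = θ·R_c·A = 1.675516·10.6594·273.8750 = 4891.425 mm³

Volume = 4891.425 mm³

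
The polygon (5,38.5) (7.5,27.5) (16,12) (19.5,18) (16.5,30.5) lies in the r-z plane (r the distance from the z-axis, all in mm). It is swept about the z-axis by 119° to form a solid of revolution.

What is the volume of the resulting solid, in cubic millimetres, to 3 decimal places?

Profile (r,z), 5 vertices: (5,38.5) (7.5,27.5) (16,12) (19.5,18) (16.5,30.5)
edge 0: (5,38.5)→(7.5,27.5)  cross = 5·27.5 − 7.5·38.5 = -151.2500; (r_i+r_j)·cross = 12.5·-151.2500 = -1890.6250
edge 1: (7.5,27.5)→(16,12)  cross = 7.5·12 − 16·27.5 = -350.0000; (r_i+r_j)·cross = 23.5·-350.0000 = -8225.0000
edge 2: (16,12)→(19.5,18)  cross = 16·18 − 19.5·12 = 54.0000; (r_i+r_j)·cross = 35.5·54.0000 = 1917.0000
edge 3: (19.5,18)→(16.5,30.5)  cross = 19.5·30.5 − 16.5·18 = 297.7500; (r_i+r_j)·cross = 36·297.7500 = 10719.0000
edge 4: (16.5,30.5)→(5,38.5)  cross = 16.5·38.5 − 5·30.5 = 482.7500; (r_i+r_j)·cross = 21.5·482.7500 = 10379.1250
Σcross = 333.2500 → A = |Σcross|/2 = 166.6250 mm²
Σ(r_i+r_j)·cross = 12899.5000 → first moment M = |Σ|/6 = 2149.9167
R_c = M/A = 2149.9167/166.6250 = 12.9027 mm
θ = 119° = 2.076942 rad
V = θ·R_c·A = 2.076942·12.9027·166.6250 = 4465.252 mm³

Volume = 4465.252 mm³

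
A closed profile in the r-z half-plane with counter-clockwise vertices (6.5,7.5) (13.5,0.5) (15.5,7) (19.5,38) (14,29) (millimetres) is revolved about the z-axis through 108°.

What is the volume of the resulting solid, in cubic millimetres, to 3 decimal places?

Profile (r,z), 5 vertices: (6.5,7.5) (13.5,0.5) (15.5,7) (19.5,38) (14,29)
edge 0: (6.5,7.5)→(13.5,0.5)  cross = 6.5·0.5 − 13.5·7.5 = -98.0000; (r_i+r_j)·cross = 20·-98.0000 = -1960.0000
edge 1: (13.5,0.5)→(15.5,7)  cross = 13.5·7 − 15.5·0.5 = 86.7500; (r_i+r_j)·cross = 29·86.7500 = 2515.7500
edge 2: (15.5,7)→(19.5,38)  cross = 15.5·38 − 19.5·7 = 452.5000; (r_i+r_j)·cross = 35·452.5000 = 15837.5000
edge 3: (19.5,38)→(14,29)  cross = 19.5·29 − 14·38 = 33.5000; (r_i+r_j)·cross = 33.5·33.5000 = 1122.2500
edge 4: (14,29)→(6.5,7.5)  cross = 14·7.5 − 6.5·29 = -83.5000; (r_i+r_j)·cross = 20.5·-83.5000 = -1711.7500
Σcross = 391.2500 → A = |Σcross|/2 = 195.6250 mm²
Σ(r_i+r_j)·cross = 15803.7500 → first moment M = |Σ|/6 = 2633.9583
R_c = M/A = 2633.9583/195.6250 = 13.4643 mm
θ = 108° = 1.884956 rad
V = θ·R_c·A = 1.884956·13.4643·195.6250 = 4964.894 mm³

Volume = 4964.894 mm³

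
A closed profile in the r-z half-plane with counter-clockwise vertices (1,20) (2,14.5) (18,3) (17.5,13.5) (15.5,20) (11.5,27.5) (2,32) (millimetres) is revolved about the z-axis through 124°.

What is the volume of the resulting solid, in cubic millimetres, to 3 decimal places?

Profile (r,z), 7 vertices: (1,20) (2,14.5) (18,3) (17.5,13.5) (15.5,20) (11.5,27.5) (2,32)
edge 0: (1,20)→(2,14.5)  cross = 1·14.5 − 2·20 = -25.5000; (r_i+r_j)·cross = 3·-25.5000 = -76.5000
edge 1: (2,14.5)→(18,3)  cross = 2·3 − 18·14.5 = -255.0000; (r_i+r_j)·cross = 20·-255.0000 = -5100.0000
edge 2: (18,3)→(17.5,13.5)  cross = 18·13.5 − 17.5·3 = 190.5000; (r_i+r_j)·cross = 35.5·190.5000 = 6762.7500
edge 3: (17.5,13.5)→(15.5,20)  cross = 17.5·20 − 15.5·13.5 = 140.7500; (r_i+r_j)·cross = 33·140.7500 = 4644.7500
edge 4: (15.5,20)→(11.5,27.5)  cross = 15.5·27.5 − 11.5·20 = 196.2500; (r_i+r_j)·cross = 27·196.2500 = 5298.7500
edge 5: (11.5,27.5)→(2,32)  cross = 11.5·32 − 2·27.5 = 313.0000; (r_i+r_j)·cross = 13.5·313.0000 = 4225.5000
edge 6: (2,32)→(1,20)  cross = 2·20 − 1·32 = 8.0000; (r_i+r_j)·cross = 3·8.0000 = 24.0000
Σcross = 568.0000 → A = |Σcross|/2 = 284.0000 mm²
Σ(r_i+r_j)·cross = 15779.2500 → first moment M = |Σ|/6 = 2629.8750
R_c = M/A = 2629.8750/284.0000 = 9.2601 mm
θ = 124° = 2.164208 rad
V = θ·R_c·A = 2.164208·9.2601·284.0000 = 5691.597 mm³

Volume = 5691.597 mm³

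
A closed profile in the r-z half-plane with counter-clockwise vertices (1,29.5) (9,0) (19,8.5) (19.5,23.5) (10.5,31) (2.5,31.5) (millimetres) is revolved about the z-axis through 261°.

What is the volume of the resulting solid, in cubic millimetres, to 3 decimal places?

Volume = 18576.931 mm³

Profile (r,z), 6 vertices: (1,29.5) (9,0) (19,8.5) (19.5,23.5) (10.5,31) (2.5,31.5)
edge 0: (1,29.5)→(9,0)  cross = 1·0 − 9·29.5 = -265.5000; (r_i+r_j)·cross = 10·-265.5000 = -2655.0000
edge 1: (9,0)→(19,8.5)  cross = 9·8.5 − 19·0 = 76.5000; (r_i+r_j)·cross = 28·76.5000 = 2142.0000
edge 2: (19,8.5)→(19.5,23.5)  cross = 19·23.5 − 19.5·8.5 = 280.7500; (r_i+r_j)·cross = 38.5·280.7500 = 10808.8750
edge 3: (19.5,23.5)→(10.5,31)  cross = 19.5·31 − 10.5·23.5 = 357.7500; (r_i+r_j)·cross = 30·357.7500 = 10732.5000
edge 4: (10.5,31)→(2.5,31.5)  cross = 10.5·31.5 − 2.5·31 = 253.2500; (r_i+r_j)·cross = 13·253.2500 = 3292.2500
edge 5: (2.5,31.5)→(1,29.5)  cross = 2.5·29.5 − 1·31.5 = 42.2500; (r_i+r_j)·cross = 3.5·42.2500 = 147.8750
Σcross = 745.0000 → A = |Σcross|/2 = 372.5000 mm²
Σ(r_i+r_j)·cross = 24468.5000 → first moment M = |Σ|/6 = 4078.0833
R_c = M/A = 4078.0833/372.5000 = 10.9479 mm
θ = 261° = 4.555309 rad
V = θ·R_c·A = 4.555309·10.9479·372.5000 = 18576.931 mm³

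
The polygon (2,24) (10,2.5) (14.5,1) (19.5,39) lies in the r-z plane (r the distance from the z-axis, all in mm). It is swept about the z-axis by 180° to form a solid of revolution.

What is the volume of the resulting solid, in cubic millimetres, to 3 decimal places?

Profile (r,z), 4 vertices: (2,24) (10,2.5) (14.5,1) (19.5,39)
edge 0: (2,24)→(10,2.5)  cross = 2·2.5 − 10·24 = -235.0000; (r_i+r_j)·cross = 12·-235.0000 = -2820.0000
edge 1: (10,2.5)→(14.5,1)  cross = 10·1 − 14.5·2.5 = -26.2500; (r_i+r_j)·cross = 24.5·-26.2500 = -643.1250
edge 2: (14.5,1)→(19.5,39)  cross = 14.5·39 − 19.5·1 = 546.0000; (r_i+r_j)·cross = 34·546.0000 = 18564.0000
edge 3: (19.5,39)→(2,24)  cross = 19.5·24 − 2·39 = 390.0000; (r_i+r_j)·cross = 21.5·390.0000 = 8385.0000
Σcross = 674.7500 → A = |Σcross|/2 = 337.3750 mm²
Σ(r_i+r_j)·cross = 23485.8750 → first moment M = |Σ|/6 = 3914.3125
R_c = M/A = 3914.3125/337.3750 = 11.6023 mm
θ = 180° = 3.141593 rad
V = θ·R_c·A = 3.141593·11.6023·337.3750 = 12297.175 mm³

Volume = 12297.175 mm³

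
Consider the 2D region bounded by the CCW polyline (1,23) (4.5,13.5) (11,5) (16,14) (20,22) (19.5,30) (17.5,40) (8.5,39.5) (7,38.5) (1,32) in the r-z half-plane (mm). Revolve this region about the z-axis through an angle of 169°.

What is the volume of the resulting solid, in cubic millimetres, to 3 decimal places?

Profile (r,z), 10 vertices: (1,23) (4.5,13.5) (11,5) (16,14) (20,22) (19.5,30) (17.5,40) (8.5,39.5) (7,38.5) (1,32)
edge 0: (1,23)→(4.5,13.5)  cross = 1·13.5 − 4.5·23 = -90.0000; (r_i+r_j)·cross = 5.5·-90.0000 = -495.0000
edge 1: (4.5,13.5)→(11,5)  cross = 4.5·5 − 11·13.5 = -126.0000; (r_i+r_j)·cross = 15.5·-126.0000 = -1953.0000
edge 2: (11,5)→(16,14)  cross = 11·14 − 16·5 = 74.0000; (r_i+r_j)·cross = 27·74.0000 = 1998.0000
edge 3: (16,14)→(20,22)  cross = 16·22 − 20·14 = 72.0000; (r_i+r_j)·cross = 36·72.0000 = 2592.0000
edge 4: (20,22)→(19.5,30)  cross = 20·30 − 19.5·22 = 171.0000; (r_i+r_j)·cross = 39.5·171.0000 = 6754.5000
edge 5: (19.5,30)→(17.5,40)  cross = 19.5·40 − 17.5·30 = 255.0000; (r_i+r_j)·cross = 37·255.0000 = 9435.0000
edge 6: (17.5,40)→(8.5,39.5)  cross = 17.5·39.5 − 8.5·40 = 351.2500; (r_i+r_j)·cross = 26·351.2500 = 9132.5000
edge 7: (8.5,39.5)→(7,38.5)  cross = 8.5·38.5 − 7·39.5 = 50.7500; (r_i+r_j)·cross = 15.5·50.7500 = 786.6250
edge 8: (7,38.5)→(1,32)  cross = 7·32 − 1·38.5 = 185.5000; (r_i+r_j)·cross = 8·185.5000 = 1484.0000
edge 9: (1,32)→(1,23)  cross = 1·23 − 1·32 = -9.0000; (r_i+r_j)·cross = 2·-9.0000 = -18.0000
Σcross = 934.5000 → A = |Σcross|/2 = 467.2500 mm²
Σ(r_i+r_j)·cross = 29716.6250 → first moment M = |Σ|/6 = 4952.7708
R_c = M/A = 4952.7708/467.2500 = 10.5998 mm
θ = 169° = 2.949606 rad
V = θ·R_c·A = 2.949606·10.5998·467.2500 = 14608.725 mm³

Volume = 14608.725 mm³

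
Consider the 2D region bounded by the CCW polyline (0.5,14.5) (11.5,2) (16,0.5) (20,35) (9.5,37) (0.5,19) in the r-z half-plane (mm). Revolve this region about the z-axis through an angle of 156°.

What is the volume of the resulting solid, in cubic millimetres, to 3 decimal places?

Volume = 13943.981 mm³

Profile (r,z), 6 vertices: (0.5,14.5) (11.5,2) (16,0.5) (20,35) (9.5,37) (0.5,19)
edge 0: (0.5,14.5)→(11.5,2)  cross = 0.5·2 − 11.5·14.5 = -165.7500; (r_i+r_j)·cross = 12·-165.7500 = -1989.0000
edge 1: (11.5,2)→(16,0.5)  cross = 11.5·0.5 − 16·2 = -26.2500; (r_i+r_j)·cross = 27.5·-26.2500 = -721.8750
edge 2: (16,0.5)→(20,35)  cross = 16·35 − 20·0.5 = 550.0000; (r_i+r_j)·cross = 36·550.0000 = 19800.0000
edge 3: (20,35)→(9.5,37)  cross = 20·37 − 9.5·35 = 407.5000; (r_i+r_j)·cross = 29.5·407.5000 = 12021.2500
edge 4: (9.5,37)→(0.5,19)  cross = 9.5·19 − 0.5·37 = 162.0000; (r_i+r_j)·cross = 10·162.0000 = 1620.0000
edge 5: (0.5,19)→(0.5,14.5)  cross = 0.5·14.5 − 0.5·19 = -2.2500; (r_i+r_j)·cross = 1·-2.2500 = -2.2500
Σcross = 925.2500 → A = |Σcross|/2 = 462.6250 mm²
Σ(r_i+r_j)·cross = 30728.1250 → first moment M = |Σ|/6 = 5121.3542
R_c = M/A = 5121.3542/462.6250 = 11.0702 mm
θ = 156° = 2.722714 rad
V = θ·R_c·A = 2.722714·11.0702·462.6250 = 13943.981 mm³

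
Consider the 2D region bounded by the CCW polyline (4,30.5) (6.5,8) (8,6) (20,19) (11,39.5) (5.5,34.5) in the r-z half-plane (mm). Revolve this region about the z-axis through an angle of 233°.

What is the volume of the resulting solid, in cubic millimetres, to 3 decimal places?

Profile (r,z), 6 vertices: (4,30.5) (6.5,8) (8,6) (20,19) (11,39.5) (5.5,34.5)
edge 0: (4,30.5)→(6.5,8)  cross = 4·8 − 6.5·30.5 = -166.2500; (r_i+r_j)·cross = 10.5·-166.2500 = -1745.6250
edge 1: (6.5,8)→(8,6)  cross = 6.5·6 − 8·8 = -25.0000; (r_i+r_j)·cross = 14.5·-25.0000 = -362.5000
edge 2: (8,6)→(20,19)  cross = 8·19 − 20·6 = 32.0000; (r_i+r_j)·cross = 28·32.0000 = 896.0000
edge 3: (20,19)→(11,39.5)  cross = 20·39.5 − 11·19 = 581.0000; (r_i+r_j)·cross = 31·581.0000 = 18011.0000
edge 4: (11,39.5)→(5.5,34.5)  cross = 11·34.5 − 5.5·39.5 = 162.2500; (r_i+r_j)·cross = 16.5·162.2500 = 2677.1250
edge 5: (5.5,34.5)→(4,30.5)  cross = 5.5·30.5 − 4·34.5 = 29.7500; (r_i+r_j)·cross = 9.5·29.7500 = 282.6250
Σcross = 613.7500 → A = |Σcross|/2 = 306.8750 mm²
Σ(r_i+r_j)·cross = 19758.6250 → first moment M = |Σ|/6 = 3293.1042
R_c = M/A = 3293.1042/306.8750 = 10.7311 mm
θ = 233° = 4.066617 rad
V = θ·R_c·A = 4.066617·10.7311·306.8750 = 13391.794 mm³

Volume = 13391.794 mm³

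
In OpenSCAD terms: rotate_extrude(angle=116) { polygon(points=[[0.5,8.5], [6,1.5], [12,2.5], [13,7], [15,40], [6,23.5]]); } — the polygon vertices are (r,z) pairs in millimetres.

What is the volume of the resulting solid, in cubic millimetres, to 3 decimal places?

Volume = 5110.214 mm³

Profile (r,z), 6 vertices: (0.5,8.5) (6,1.5) (12,2.5) (13,7) (15,40) (6,23.5)
edge 0: (0.5,8.5)→(6,1.5)  cross = 0.5·1.5 − 6·8.5 = -50.2500; (r_i+r_j)·cross = 6.5·-50.2500 = -326.6250
edge 1: (6,1.5)→(12,2.5)  cross = 6·2.5 − 12·1.5 = -3.0000; (r_i+r_j)·cross = 18·-3.0000 = -54.0000
edge 2: (12,2.5)→(13,7)  cross = 12·7 − 13·2.5 = 51.5000; (r_i+r_j)·cross = 25·51.5000 = 1287.5000
edge 3: (13,7)→(15,40)  cross = 13·40 − 15·7 = 415.0000; (r_i+r_j)·cross = 28·415.0000 = 11620.0000
edge 4: (15,40)→(6,23.5)  cross = 15·23.5 − 6·40 = 112.5000; (r_i+r_j)·cross = 21·112.5000 = 2362.5000
edge 5: (6,23.5)→(0.5,8.5)  cross = 6·8.5 − 0.5·23.5 = 39.2500; (r_i+r_j)·cross = 6.5·39.2500 = 255.1250
Σcross = 565.0000 → A = |Σcross|/2 = 282.5000 mm²
Σ(r_i+r_j)·cross = 15144.5000 → first moment M = |Σ|/6 = 2524.0833
R_c = M/A = 2524.0833/282.5000 = 8.9348 mm
θ = 116° = 2.024582 rad
V = θ·R_c·A = 2.024582·8.9348·282.5000 = 5110.214 mm³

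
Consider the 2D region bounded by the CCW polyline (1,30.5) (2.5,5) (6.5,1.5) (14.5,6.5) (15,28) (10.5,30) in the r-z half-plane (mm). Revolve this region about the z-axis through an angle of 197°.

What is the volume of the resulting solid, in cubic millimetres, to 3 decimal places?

Volume = 9363.060 mm³

Profile (r,z), 6 vertices: (1,30.5) (2.5,5) (6.5,1.5) (14.5,6.5) (15,28) (10.5,30)
edge 0: (1,30.5)→(2.5,5)  cross = 1·5 − 2.5·30.5 = -71.2500; (r_i+r_j)·cross = 3.5·-71.2500 = -249.3750
edge 1: (2.5,5)→(6.5,1.5)  cross = 2.5·1.5 − 6.5·5 = -28.7500; (r_i+r_j)·cross = 9·-28.7500 = -258.7500
edge 2: (6.5,1.5)→(14.5,6.5)  cross = 6.5·6.5 − 14.5·1.5 = 20.5000; (r_i+r_j)·cross = 21·20.5000 = 430.5000
edge 3: (14.5,6.5)→(15,28)  cross = 14.5·28 − 15·6.5 = 308.5000; (r_i+r_j)·cross = 29.5·308.5000 = 9100.7500
edge 4: (15,28)→(10.5,30)  cross = 15·30 − 10.5·28 = 156.0000; (r_i+r_j)·cross = 25.5·156.0000 = 3978.0000
edge 5: (10.5,30)→(1,30.5)  cross = 10.5·30.5 − 1·30 = 290.2500; (r_i+r_j)·cross = 11.5·290.2500 = 3337.8750
Σcross = 675.2500 → A = |Σcross|/2 = 337.6250 mm²
Σ(r_i+r_j)·cross = 16339.0000 → first moment M = |Σ|/6 = 2723.1667
R_c = M/A = 2723.1667/337.6250 = 8.0657 mm
θ = 197° = 3.438299 rad
V = θ·R_c·A = 3.438299·8.0657·337.6250 = 9363.060 mm³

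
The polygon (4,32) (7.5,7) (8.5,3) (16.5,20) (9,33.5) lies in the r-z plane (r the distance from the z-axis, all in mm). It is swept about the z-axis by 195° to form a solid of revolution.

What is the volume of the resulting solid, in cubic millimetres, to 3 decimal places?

Volume = 6517.283 mm³

Profile (r,z), 5 vertices: (4,32) (7.5,7) (8.5,3) (16.5,20) (9,33.5)
edge 0: (4,32)→(7.5,7)  cross = 4·7 − 7.5·32 = -212.0000; (r_i+r_j)·cross = 11.5·-212.0000 = -2438.0000
edge 1: (7.5,7)→(8.5,3)  cross = 7.5·3 − 8.5·7 = -37.0000; (r_i+r_j)·cross = 16·-37.0000 = -592.0000
edge 2: (8.5,3)→(16.5,20)  cross = 8.5·20 − 16.5·3 = 120.5000; (r_i+r_j)·cross = 25·120.5000 = 3012.5000
edge 3: (16.5,20)→(9,33.5)  cross = 16.5·33.5 − 9·20 = 372.7500; (r_i+r_j)·cross = 25.5·372.7500 = 9505.1250
edge 4: (9,33.5)→(4,32)  cross = 9·32 − 4·33.5 = 154.0000; (r_i+r_j)·cross = 13·154.0000 = 2002.0000
Σcross = 398.2500 → A = |Σcross|/2 = 199.1250 mm²
Σ(r_i+r_j)·cross = 11489.6250 → first moment M = |Σ|/6 = 1914.9375
R_c = M/A = 1914.9375/199.1250 = 9.6168 mm
θ = 195° = 3.403392 rad
V = θ·R_c·A = 3.403392·9.6168·199.1250 = 6517.283 mm³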